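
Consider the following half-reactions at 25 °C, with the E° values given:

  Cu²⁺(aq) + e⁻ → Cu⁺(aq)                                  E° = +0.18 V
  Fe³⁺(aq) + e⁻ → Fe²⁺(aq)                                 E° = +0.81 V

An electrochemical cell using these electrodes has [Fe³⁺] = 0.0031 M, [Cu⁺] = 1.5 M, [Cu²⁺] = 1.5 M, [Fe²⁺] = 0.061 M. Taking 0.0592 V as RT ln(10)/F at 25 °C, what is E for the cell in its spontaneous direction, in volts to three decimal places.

+0.553 V

Fe³⁺/Fe²⁺ is the cathode (higher E°), Cu²⁺/Cu⁺ the anode: E°cell = +0.81 − (+0.18) = +0.63 V, n = 1.
Overall: Fe³⁺(aq) + Cu⁺(aq) → Fe²⁺(aq) + Cu²⁺(aq)
Q = [Fe²⁺]·[Cu²⁺] / ([Fe³⁺]·[Cu⁺]); log Q = 1.294.
E = E° − (0.0592/n) log Q = +0.63 − (0.0592/1)(1.294) = +0.553 V.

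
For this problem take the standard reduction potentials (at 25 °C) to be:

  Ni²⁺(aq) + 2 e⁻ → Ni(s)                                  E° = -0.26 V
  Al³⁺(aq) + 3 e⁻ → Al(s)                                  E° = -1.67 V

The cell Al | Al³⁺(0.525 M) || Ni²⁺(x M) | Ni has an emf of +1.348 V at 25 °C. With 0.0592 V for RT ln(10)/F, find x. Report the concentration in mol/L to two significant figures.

0.0052 M

Ni²⁺/Ni is the cathode, Al³⁺/Al the anode: E°cell = +1.41 V, n = 6.
Overall reaction: 3 Ni²⁺(aq) + 2 Al(s) → 3 Ni(s) + 2 Al³⁺(aq); Q = [Al³⁺]^2/[Ni²⁺]^3.
From E = E° − (0.0592/n) log Q: log Q = (E° − E)·n/0.0592 = (+1.41 − (+1.348))·6/0.0592 = 6.2838.
So 3·log[Ni²⁺] = 2·log(0.525) − log Q = -0.5597 − (6.2838) = -6.8435; log[Ni²⁺] = -6.8435 / 3 = -2.2812; [Ni²⁺] = 10^(-2.2812) ≈ 0.0052 M.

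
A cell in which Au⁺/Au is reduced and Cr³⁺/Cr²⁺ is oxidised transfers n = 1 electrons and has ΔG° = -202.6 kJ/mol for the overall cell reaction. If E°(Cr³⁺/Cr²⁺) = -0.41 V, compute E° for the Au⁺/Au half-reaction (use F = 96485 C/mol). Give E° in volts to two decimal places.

+1.69 V

E°cell = −ΔG°/(nF) = −(-202.6×10³)/((1)(96485)) = +2.100 V.
Since Au⁺/Au is the cathode and Cr³⁺/Cr²⁺ the anode, E°cell = E°(Au⁺/Au) − E°(Cr³⁺/Cr²⁺).
So E°(Au⁺/Au) = E°cell + E°(Cr³⁺/Cr²⁺) = +2.100 + (-0.41) = +1.69 V.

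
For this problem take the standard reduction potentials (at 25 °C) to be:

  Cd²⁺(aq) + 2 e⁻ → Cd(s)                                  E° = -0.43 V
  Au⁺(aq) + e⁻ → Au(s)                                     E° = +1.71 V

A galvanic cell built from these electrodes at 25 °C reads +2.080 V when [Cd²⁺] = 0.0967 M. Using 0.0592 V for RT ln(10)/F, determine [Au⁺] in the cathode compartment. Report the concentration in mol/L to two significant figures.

Au⁺/Au is the cathode, Cd²⁺/Cd the anode: E°cell = +2.14 V, n = 2.
Overall reaction: 2 Au⁺(aq) + Cd(s) → 2 Au(s) + Cd²⁺(aq); Q = [Cd²⁺]^1/[Au⁺]^2.
From E = E° − (0.0592/n) log Q: log Q = (E° − E)·n/0.0592 = (+2.14 − (+2.080))·2/0.0592 = 2.0270.
So 2·log[Au⁺] = 1·log(0.0967) − log Q = -1.0146 − (2.0270) = -3.0416; log[Au⁺] = -3.0416 / 2 = -1.5208; [Au⁺] = 10^(-1.5208) ≈ 0.030 M.

0.030 M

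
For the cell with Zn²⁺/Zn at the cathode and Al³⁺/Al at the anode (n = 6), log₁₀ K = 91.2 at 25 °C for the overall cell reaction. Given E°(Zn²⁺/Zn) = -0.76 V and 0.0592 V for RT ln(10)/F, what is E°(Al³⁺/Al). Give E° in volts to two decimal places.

-1.66 V

E°cell = (0.0592/n)·log K = (0.0592/6)(91.2) = +0.900 V.
Since Zn²⁺/Zn is the cathode and Al³⁺/Al the anode, E°cell = E°(Zn²⁺/Zn) − E°(Al³⁺/Al).
So E°(Al³⁺/Al) = E°(Zn²⁺/Zn) − E°cell = (-0.76) − (+0.900) = -1.66 V.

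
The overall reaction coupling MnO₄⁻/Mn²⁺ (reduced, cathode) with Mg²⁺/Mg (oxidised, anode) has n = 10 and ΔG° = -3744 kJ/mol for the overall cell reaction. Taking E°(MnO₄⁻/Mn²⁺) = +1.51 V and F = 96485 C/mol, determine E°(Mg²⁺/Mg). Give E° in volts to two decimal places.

E°cell = −ΔG°/(nF) = −(-3744×10³)/((10)(96485)) = +3.880 V.
Since MnO₄⁻/Mn²⁺ is the cathode and Mg²⁺/Mg the anode, E°cell = E°(MnO₄⁻/Mn²⁺) − E°(Mg²⁺/Mg).
So E°(Mg²⁺/Mg) = E°(MnO₄⁻/Mn²⁺) − E°cell = (+1.51) − (+3.880) = -2.37 V.

-2.37 V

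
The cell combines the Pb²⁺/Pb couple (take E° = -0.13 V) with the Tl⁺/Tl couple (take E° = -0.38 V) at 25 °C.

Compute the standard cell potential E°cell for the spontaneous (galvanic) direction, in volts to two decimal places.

The Pb²⁺/Pb couple has the higher reduction potential, so it is the cathode; Tl⁺/Tl is oxidised at the anode.
E°cell = E°(cathode) − E°(anode) = (-0.13) − (-0.38) = +0.25 V.

+0.25 V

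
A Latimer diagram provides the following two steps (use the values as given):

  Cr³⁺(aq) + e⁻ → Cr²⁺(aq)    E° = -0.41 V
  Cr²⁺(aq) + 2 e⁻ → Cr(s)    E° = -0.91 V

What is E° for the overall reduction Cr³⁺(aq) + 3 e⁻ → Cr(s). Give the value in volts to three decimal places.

-0.743 V

Since ΔG° = −nFE° is additive over sequential reductions, n₃E°₃ = n₁E°₁ + n₂E°₂.
E°₃ = (1×-0.41 + 2×-0.91) / 3 = (-2.230) / 3 = -0.743 V.
Simply averaging or adding the two E° values would be wrong; the electron-weighted sum is required.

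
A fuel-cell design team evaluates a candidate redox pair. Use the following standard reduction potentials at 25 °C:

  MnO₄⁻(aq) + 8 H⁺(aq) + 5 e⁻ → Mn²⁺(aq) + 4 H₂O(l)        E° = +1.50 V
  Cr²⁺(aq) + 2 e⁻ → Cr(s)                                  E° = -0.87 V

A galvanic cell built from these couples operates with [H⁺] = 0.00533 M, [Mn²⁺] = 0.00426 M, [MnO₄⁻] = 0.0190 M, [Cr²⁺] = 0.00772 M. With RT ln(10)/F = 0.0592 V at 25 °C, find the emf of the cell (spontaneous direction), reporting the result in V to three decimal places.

+2.225 V

MnO₄⁻/Mn²⁺ is the cathode (higher E°), Cr²⁺/Cr the anode: E°cell = +1.50 − (-0.87) = +2.37 V, n = 10.
Overall: 2 MnO₄⁻(aq) + 16 H⁺(aq) + 5 Cr(s) → 2 Mn²⁺(aq) + 8 H₂O(l) + 5 Cr²⁺(aq)
Q = [Mn²⁺]^2·[Cr²⁺]^5 / ([MnO₄⁻]^2·[H⁺]^16); log Q = 24.512.
E = E° − (0.0592/n) log Q = +2.37 − (0.0592/10)(24.512) = +2.225 V.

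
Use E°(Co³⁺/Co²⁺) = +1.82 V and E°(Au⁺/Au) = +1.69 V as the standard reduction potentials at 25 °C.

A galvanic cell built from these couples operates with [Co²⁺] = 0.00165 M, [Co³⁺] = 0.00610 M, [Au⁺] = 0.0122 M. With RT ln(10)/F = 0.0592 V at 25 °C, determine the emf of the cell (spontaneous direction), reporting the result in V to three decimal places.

+0.277 V

Co³⁺/Co²⁺ is the cathode (higher E°), Au⁺/Au the anode: E°cell = +1.82 − (+1.69) = +0.13 V, n = 1.
Overall: Co³⁺(aq) + Au(s) → Co²⁺(aq) + Au⁺(aq)
Q = [Co²⁺]·[Au⁺] / ([Co³⁺]); log Q = -2.481.
E = E° − (0.0592/n) log Q = +0.13 − (0.0592/1)(-2.481) = +0.277 V.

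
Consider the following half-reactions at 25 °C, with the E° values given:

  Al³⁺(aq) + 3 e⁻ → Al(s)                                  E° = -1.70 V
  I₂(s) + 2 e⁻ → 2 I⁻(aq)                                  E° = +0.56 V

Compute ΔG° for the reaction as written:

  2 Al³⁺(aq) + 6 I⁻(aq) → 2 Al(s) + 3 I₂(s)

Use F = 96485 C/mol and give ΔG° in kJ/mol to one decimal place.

As written, Al³⁺/Al is reduced (cathode) and I₂/I⁻ is oxidised (anode), so E°cell = (-1.70) − (+0.56) = -2.26 V.
Balancing electrons gives n = 6.
ΔG° = −nFE° = −(6)(96485)(-2.26) = 1,308,337 J = +1308.3 kJ/mol.

+1308.3 kJ/mol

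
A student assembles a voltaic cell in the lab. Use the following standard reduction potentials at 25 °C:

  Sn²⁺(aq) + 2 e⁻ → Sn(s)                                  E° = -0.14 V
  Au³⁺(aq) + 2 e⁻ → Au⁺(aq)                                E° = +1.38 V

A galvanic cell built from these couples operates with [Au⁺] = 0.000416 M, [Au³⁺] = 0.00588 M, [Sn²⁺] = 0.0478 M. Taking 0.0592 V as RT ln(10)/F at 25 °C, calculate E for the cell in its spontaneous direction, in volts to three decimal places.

+1.593 V

Au³⁺/Au⁺ is the cathode (higher E°), Sn²⁺/Sn the anode: E°cell = +1.38 − (-0.14) = +1.52 V, n = 2.
Overall: Au³⁺(aq) + Sn(s) → Au⁺(aq) + Sn²⁺(aq)
Q = [Au⁺]·[Sn²⁺] / ([Au³⁺]); log Q = -2.471.
E = E° − (0.0592/n) log Q = +1.52 − (0.0592/2)(-2.471) = +1.593 V.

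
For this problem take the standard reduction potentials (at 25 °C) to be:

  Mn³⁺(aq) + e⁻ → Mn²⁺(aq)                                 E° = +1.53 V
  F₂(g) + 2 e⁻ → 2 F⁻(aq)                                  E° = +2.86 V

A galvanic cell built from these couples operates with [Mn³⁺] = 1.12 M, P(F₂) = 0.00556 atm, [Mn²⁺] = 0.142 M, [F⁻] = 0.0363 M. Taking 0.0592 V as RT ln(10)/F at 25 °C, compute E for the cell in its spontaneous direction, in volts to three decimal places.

F₂/F⁻ is the cathode (higher E°), Mn³⁺/Mn²⁺ the anode: E°cell = +2.86 − (+1.53) = +1.33 V, n = 2.
Overall: F₂(g) + 2 Mn²⁺(aq) → 2 F⁻(aq) + 2 Mn³⁺(aq)
Q = [F⁻]^2·[Mn³⁺]^2 / (P(F₂)·[Mn²⁺]^2); log Q = 1.169.
E = E° − (0.0592/n) log Q = +1.33 − (0.0592/2)(1.169) = +1.295 V.

+1.295 V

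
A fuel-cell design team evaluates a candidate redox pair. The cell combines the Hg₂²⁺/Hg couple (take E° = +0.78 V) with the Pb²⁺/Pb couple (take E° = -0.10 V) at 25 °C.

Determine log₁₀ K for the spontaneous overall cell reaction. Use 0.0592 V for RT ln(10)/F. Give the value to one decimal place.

Cathode: Hg₂²⁺/Hg; anode: Pb²⁺/Pb. E°cell = +0.88 V, n = 2.
log K = nE°cell / 0.0592 = (2)(+0.88) / 0.0592 = 29.7.

29.7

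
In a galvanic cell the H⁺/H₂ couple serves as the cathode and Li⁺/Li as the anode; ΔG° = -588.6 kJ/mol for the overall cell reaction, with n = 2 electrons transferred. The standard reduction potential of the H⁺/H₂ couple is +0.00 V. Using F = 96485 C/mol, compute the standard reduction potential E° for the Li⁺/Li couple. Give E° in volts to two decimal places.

E°cell = −ΔG°/(nF) = −(-588.6×10³)/((2)(96485)) = +3.050 V.
Since H⁺/H₂ is the cathode and Li⁺/Li the anode, E°cell = E°(H⁺/H₂) − E°(Li⁺/Li).
So E°(Li⁺/Li) = E°(H⁺/H₂) − E°cell = (+0.00) − (+3.050) = -3.05 V.

-3.05 V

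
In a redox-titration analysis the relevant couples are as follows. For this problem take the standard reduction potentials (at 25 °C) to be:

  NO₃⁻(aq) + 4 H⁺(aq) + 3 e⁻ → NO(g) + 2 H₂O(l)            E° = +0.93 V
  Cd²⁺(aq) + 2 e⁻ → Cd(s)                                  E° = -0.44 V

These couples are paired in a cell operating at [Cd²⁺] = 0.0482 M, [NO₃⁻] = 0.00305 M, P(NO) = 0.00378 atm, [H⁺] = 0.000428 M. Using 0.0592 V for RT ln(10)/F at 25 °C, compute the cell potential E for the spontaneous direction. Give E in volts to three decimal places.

NO₃⁻/NO is the cathode (higher E°), Cd²⁺/Cd the anode: E°cell = +0.93 − (-0.44) = +1.37 V, n = 6.
Overall: 2 NO₃⁻(aq) + 8 H⁺(aq) + 3 Cd(s) → 2 NO(g) + 4 H₂O(l) + 3 Cd²⁺(aq)
Q = P(NO)^2·[Cd²⁺]^3 / ([NO₃⁻]^2·[H⁺]^8); log Q = 23.184.
E = E° − (0.0592/n) log Q = +1.37 − (0.0592/6)(23.184) = +1.141 V.

+1.141 V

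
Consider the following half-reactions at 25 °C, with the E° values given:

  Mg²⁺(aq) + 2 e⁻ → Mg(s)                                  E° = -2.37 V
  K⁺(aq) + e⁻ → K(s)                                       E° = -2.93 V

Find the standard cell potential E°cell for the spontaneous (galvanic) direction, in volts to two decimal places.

+0.56 V

The Mg²⁺/Mg couple has the higher reduction potential, so it is the cathode; K⁺/K is oxidised at the anode.
E°cell = E°(cathode) − E°(anode) = (-2.37) − (-2.93) = +0.56 V.
Since E°cell > 0, the reaction is spontaneous under standard conditions.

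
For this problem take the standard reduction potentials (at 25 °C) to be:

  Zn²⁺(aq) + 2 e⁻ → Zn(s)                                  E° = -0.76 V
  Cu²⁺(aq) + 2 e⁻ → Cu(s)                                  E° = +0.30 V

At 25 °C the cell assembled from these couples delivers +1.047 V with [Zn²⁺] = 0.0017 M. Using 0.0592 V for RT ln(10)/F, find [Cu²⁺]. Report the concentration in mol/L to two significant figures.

0.00062 M

Cu²⁺/Cu is the cathode, Zn²⁺/Zn the anode: E°cell = +1.06 V, n = 2.
Overall reaction: Cu²⁺(aq) + Zn(s) → Cu(s) + Zn²⁺(aq); Q = [Zn²⁺]^1/[Cu²⁺]^1.
From E = E° − (0.0592/n) log Q: log Q = (E° − E)·n/0.0592 = (+1.06 − (+1.047))·2/0.0592 = 0.4392.
So 1·log[Cu²⁺] = 1·log(0.0017) − log Q = -2.7696 − (0.4392) = -3.2088; [Cu²⁺] = 10^(-3.2088) ≈ 0.00062 M.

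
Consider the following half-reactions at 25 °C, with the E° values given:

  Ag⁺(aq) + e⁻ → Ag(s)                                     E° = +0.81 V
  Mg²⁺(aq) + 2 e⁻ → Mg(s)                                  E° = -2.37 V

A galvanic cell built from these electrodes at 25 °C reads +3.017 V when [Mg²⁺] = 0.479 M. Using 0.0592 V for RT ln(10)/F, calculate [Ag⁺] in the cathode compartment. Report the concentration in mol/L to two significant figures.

Ag⁺/Ag is the cathode, Mg²⁺/Mg the anode: E°cell = +3.18 V, n = 2.
Overall reaction: 2 Ag⁺(aq) + Mg(s) → 2 Ag(s) + Mg²⁺(aq); Q = [Mg²⁺]^1/[Ag⁺]^2.
From E = E° − (0.0592/n) log Q: log Q = (E° − E)·n/0.0592 = (+3.18 − (+3.017))·2/0.0592 = 5.5068.
So 2·log[Ag⁺] = 1·log(0.479) − log Q = -0.3197 − (5.5068) = -5.8265; log[Ag⁺] = -5.8265 / 2 = -2.9133; [Ag⁺] = 10^(-2.9133) ≈ 0.0012 M.

0.0012 M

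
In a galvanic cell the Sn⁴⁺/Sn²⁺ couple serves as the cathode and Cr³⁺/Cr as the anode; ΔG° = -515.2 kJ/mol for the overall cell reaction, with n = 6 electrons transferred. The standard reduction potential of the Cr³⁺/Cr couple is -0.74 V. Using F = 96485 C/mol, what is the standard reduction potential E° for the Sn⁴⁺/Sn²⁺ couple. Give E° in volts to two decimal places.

E°cell = −ΔG°/(nF) = −(-515.2×10³)/((6)(96485)) = +0.890 V.
Since Sn⁴⁺/Sn²⁺ is the cathode and Cr³⁺/Cr the anode, E°cell = E°(Sn⁴⁺/Sn²⁺) − E°(Cr³⁺/Cr).
So E°(Sn⁴⁺/Sn²⁺) = E°cell + E°(Cr³⁺/Cr) = +0.890 + (-0.74) = +0.15 V.

+0.15 V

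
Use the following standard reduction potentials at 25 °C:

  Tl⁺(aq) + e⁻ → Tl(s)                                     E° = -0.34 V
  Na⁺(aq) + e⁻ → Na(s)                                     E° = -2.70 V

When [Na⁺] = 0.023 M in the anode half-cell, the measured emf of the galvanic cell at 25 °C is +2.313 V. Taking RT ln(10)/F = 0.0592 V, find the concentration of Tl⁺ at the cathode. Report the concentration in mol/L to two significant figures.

Tl⁺/Tl is the cathode, Na⁺/Na the anode: E°cell = +2.36 V, n = 1.
Overall reaction: Tl⁺(aq) + Na(s) → Tl(s) + Na⁺(aq); Q = [Na⁺]^1/[Tl⁺]^1.
From E = E° − (0.0592/n) log Q: log Q = (E° − E)·n/0.0592 = (+2.36 − (+2.313))·1/0.0592 = 0.7939.
So 1·log[Tl⁺] = 1·log(0.023) − log Q = -1.6383 − (0.7939) = -2.4322; [Tl⁺] = 10^(-2.4322) ≈ 0.0037 M.

0.0037 M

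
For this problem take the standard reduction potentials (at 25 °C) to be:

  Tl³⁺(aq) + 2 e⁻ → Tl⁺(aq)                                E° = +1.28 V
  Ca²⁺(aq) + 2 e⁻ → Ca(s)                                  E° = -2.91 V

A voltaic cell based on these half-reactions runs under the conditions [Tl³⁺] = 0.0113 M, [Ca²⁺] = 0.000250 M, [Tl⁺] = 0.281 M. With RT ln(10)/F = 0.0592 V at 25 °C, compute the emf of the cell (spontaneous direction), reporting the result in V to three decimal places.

+4.255 V

Tl³⁺/Tl⁺ is the cathode (higher E°), Ca²⁺/Ca the anode: E°cell = +1.28 − (-2.91) = +4.19 V, n = 2.
Overall: Tl³⁺(aq) + Ca(s) → Tl⁺(aq) + Ca²⁺(aq)
Q = [Tl⁺]·[Ca²⁺] / ([Tl³⁺]); log Q = -2.206.
E = E° − (0.0592/n) log Q = +4.19 − (0.0592/2)(-2.206) = +4.255 V.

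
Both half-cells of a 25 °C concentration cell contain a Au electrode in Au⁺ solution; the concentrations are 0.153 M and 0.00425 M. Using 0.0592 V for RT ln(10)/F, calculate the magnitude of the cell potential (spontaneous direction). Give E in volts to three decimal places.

+0.092 V

For a concentration cell E°cell = 0. The 0.153 M side is the cathode (reduction is favoured where [Au⁺] is higher).
With n = 1, E = −(0.0592/1) log([Au⁺]ₐₙ/[Au⁺]꜀ₐₜ) = −(0.0592/1) log(0.00425/0.153) = −(0.0592/1)(-1.556) = +0.092 V.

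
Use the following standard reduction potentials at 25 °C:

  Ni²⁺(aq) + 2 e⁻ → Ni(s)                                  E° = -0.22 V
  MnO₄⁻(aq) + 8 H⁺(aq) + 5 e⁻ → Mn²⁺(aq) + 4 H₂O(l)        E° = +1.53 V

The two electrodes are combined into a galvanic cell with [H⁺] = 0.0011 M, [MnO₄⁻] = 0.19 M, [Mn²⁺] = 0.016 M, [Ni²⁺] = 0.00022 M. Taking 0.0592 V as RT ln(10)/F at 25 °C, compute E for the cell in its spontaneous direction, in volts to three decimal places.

+1.591 V

MnO₄⁻/Mn²⁺ is the cathode (higher E°), Ni²⁺/Ni the anode: E°cell = +1.53 − (-0.22) = +1.75 V, n = 10.
Overall: 2 MnO₄⁻(aq) + 16 H⁺(aq) + 5 Ni(s) → 2 Mn²⁺(aq) + 8 H₂O(l) + 5 Ni²⁺(aq)
Q = [Mn²⁺]^2·[Ni²⁺]^5 / ([MnO₄⁻]^2·[H⁺]^16); log Q = 26.901.
E = E° − (0.0592/n) log Q = +1.75 − (0.0592/10)(26.901) = +1.591 V.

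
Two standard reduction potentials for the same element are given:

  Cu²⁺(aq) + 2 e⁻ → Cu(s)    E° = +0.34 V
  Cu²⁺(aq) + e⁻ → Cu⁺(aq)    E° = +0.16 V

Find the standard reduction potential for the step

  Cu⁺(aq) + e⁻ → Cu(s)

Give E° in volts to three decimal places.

+0.520 V

Sequential free energies add, so n₃E°₃ = n₁E°₁ + n₂E°₂.
With n₃ = 2, and the known step contributing 1×(+0.16) V, the unknown satisfies 1·E° = 2×(+0.34) − 1×(+0.16) = +0.520.
E° = +0.520 / 1 = +0.520 V.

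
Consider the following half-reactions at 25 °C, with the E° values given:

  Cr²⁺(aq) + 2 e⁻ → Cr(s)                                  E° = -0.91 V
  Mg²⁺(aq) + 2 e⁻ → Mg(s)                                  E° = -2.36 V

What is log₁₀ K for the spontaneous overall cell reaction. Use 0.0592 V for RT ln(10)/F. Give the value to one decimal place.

49.0

Cathode: Cr²⁺/Cr; anode: Mg²⁺/Mg. E°cell = +1.45 V, n = 2.
log K = nE°cell / 0.0592 = (2)(+1.45) / 0.0592 = 49.0.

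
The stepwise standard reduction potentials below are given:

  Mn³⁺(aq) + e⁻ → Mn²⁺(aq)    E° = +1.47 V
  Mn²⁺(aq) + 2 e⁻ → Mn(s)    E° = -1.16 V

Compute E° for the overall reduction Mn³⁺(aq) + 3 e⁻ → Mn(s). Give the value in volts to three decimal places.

-0.283 V

Adding the free-energy changes (−nFE°) of the two steps gives −n₃FE°₃ = −n₁FE°₁ − n₂FE°₂.
E°₃ = (1×+1.47 + 2×-1.16) / 3 = (-0.850) / 3 = -0.283 V.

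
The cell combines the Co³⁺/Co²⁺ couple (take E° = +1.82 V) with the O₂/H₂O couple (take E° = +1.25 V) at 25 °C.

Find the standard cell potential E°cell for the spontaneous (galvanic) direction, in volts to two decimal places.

+0.57 V

The Co³⁺/Co²⁺ couple has the higher reduction potential, so it is the cathode; O₂/H₂O is oxidised at the anode.
E°cell = E°(cathode) − E°(anode) = (+1.82) − (+1.25) = +0.57 V.
Since E°cell > 0, the reaction is spontaneous under standard conditions.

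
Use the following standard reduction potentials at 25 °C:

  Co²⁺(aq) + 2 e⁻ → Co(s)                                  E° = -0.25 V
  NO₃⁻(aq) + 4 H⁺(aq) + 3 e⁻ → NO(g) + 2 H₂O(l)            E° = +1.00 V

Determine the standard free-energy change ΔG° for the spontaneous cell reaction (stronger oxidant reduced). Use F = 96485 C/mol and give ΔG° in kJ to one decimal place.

-723.6 kJ

NO₃⁻/NO (E° = +1.00 V) is the cathode; Co²⁺/Co (E° = -0.25 V) is the anode, so E°cell = +1.25 V.
Balancing electrons gives n = 6 (lcm of 3 and 2).
ΔG° = −nFE° = −(6)(96485)(+1.25) = -723,638 J = -723.6 kJ.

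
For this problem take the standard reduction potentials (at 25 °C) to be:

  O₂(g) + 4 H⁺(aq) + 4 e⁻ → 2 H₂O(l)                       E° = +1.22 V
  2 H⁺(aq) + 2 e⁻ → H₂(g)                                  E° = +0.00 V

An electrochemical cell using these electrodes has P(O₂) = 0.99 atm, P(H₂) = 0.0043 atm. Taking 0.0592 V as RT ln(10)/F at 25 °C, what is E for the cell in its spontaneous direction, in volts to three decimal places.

+1.150 V

O₂/H₂O is the cathode (higher E°), H⁺/H₂ the anode: E°cell = +1.22 − (+0.00) = +1.22 V, n = 4.
Overall: O₂(g) + 2 H₂(g) → 2 H₂O(l)
Q = 1 / (P(O₂)·P(H₂)^2); log Q = 4.737.
E = E° − (0.0592/n) log Q = +1.22 − (0.0592/4)(4.737) = +1.150 V.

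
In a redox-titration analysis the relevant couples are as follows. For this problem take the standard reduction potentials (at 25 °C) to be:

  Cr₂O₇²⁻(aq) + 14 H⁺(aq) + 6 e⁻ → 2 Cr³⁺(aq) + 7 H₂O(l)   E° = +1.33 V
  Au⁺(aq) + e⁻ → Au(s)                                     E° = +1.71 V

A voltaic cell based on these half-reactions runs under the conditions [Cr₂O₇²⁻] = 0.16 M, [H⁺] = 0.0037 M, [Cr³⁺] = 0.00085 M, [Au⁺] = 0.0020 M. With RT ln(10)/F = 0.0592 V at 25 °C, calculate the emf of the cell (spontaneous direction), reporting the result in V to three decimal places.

+0.503 V

Au⁺/Au is the cathode (higher E°), Cr₂O₇²⁻/Cr³⁺ the anode: E°cell = +1.71 − (+1.33) = +0.38 V, n = 6.
Overall: 6 Au⁺(aq) + 2 Cr³⁺(aq) + 7 H₂O(l) → 6 Au(s) + Cr₂O₇²⁻(aq) + 14 H⁺(aq)
Q = [Cr₂O₇²⁻]·[H⁺]^14 / ([Au⁺]^6·[Cr³⁺]^2); log Q = -12.506.
E = E° − (0.0592/n) log Q = +0.38 − (0.0592/6)(-12.506) = +0.503 V.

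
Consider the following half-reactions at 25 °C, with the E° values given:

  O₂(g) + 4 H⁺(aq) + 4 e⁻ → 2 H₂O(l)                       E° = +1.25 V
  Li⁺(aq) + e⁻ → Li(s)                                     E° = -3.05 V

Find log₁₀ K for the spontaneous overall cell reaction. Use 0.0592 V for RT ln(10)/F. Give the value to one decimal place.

290.5

Cathode: O₂/H₂O; anode: Li⁺/Li. E°cell = +4.30 V, n = 4.
log K = nE°cell / 0.0592 = (4)(+4.30) / 0.0592 = 290.5.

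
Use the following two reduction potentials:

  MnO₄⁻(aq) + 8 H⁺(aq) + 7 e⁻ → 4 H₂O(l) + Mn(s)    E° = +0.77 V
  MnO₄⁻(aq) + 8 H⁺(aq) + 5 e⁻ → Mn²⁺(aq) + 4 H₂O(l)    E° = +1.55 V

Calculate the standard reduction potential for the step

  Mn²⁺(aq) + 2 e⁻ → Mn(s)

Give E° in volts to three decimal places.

Sequential free energies add, so n₃E°₃ = n₁E°₁ + n₂E°₂.
With n₃ = 7, and the known step contributing 5×(+1.55) V, the unknown satisfies 2·E° = 7×(+0.77) − 5×(+1.55) = -2.360.
E° = -2.360 / 2 = -1.180 V.

-1.180 V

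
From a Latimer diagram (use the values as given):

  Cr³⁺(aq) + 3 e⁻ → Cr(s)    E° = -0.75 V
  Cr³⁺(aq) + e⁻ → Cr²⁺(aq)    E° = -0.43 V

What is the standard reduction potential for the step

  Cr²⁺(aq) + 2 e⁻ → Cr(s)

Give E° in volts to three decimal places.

Sequential free energies add, so n₃E°₃ = n₁E°₁ + n₂E°₂.
With n₃ = 3, and the known step contributing 1×(-0.43) V, the unknown satisfies 2·E° = 3×(-0.75) − 1×(-0.43) = -1.820.
E° = -1.820 / 2 = -0.910 V.

-0.910 V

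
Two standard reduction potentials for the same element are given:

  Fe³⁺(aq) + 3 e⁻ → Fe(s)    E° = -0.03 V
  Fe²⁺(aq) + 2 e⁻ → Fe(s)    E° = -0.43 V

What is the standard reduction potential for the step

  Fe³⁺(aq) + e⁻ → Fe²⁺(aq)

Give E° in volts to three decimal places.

+0.770 V

Sequential free energies add, so n₃E°₃ = n₁E°₁ + n₂E°₂.
With n₃ = 3, and the known step contributing 2×(-0.43) V, the unknown satisfies 1·E° = 3×(-0.03) − 2×(-0.43) = +0.770.
E° = +0.770 / 1 = +0.770 V.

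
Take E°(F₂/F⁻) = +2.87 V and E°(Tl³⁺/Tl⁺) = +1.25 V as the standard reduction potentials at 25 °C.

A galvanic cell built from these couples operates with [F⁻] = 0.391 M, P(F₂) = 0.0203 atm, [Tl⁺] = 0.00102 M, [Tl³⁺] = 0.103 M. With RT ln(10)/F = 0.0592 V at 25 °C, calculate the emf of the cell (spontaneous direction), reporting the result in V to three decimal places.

F₂/F⁻ is the cathode (higher E°), Tl³⁺/Tl⁺ the anode: E°cell = +2.87 − (+1.25) = +1.62 V, n = 2.
Overall: F₂(g) + Tl⁺(aq) → 2 F⁻(aq) + Tl³⁺(aq)
Q = [F⁻]^2·[Tl³⁺] / (P(F₂)·[Tl⁺]); log Q = 2.881.
E = E° − (0.0592/n) log Q = +1.62 − (0.0592/2)(2.881) = +1.535 V.

+1.535 V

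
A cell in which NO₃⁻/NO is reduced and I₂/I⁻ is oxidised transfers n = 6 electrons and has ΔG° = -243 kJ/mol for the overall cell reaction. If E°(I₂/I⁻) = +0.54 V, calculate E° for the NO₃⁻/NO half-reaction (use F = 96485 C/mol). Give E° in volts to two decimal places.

+0.96 V

E°cell = −ΔG°/(nF) = −(-243×10³)/((6)(96485)) = +0.420 V.
Since NO₃⁻/NO is the cathode and I₂/I⁻ the anode, E°cell = E°(NO₃⁻/NO) − E°(I₂/I⁻).
So E°(NO₃⁻/NO) = E°cell + E°(I₂/I⁻) = +0.420 + (+0.54) = +0.96 V.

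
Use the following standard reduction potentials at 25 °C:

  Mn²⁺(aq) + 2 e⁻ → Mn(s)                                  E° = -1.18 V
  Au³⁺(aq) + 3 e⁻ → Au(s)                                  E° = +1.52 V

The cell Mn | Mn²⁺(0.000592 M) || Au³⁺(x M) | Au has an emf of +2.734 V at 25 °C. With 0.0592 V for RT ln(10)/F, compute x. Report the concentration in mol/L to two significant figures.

Au³⁺/Au is the cathode, Mn²⁺/Mn the anode: E°cell = +2.70 V, n = 6.
Overall reaction: 2 Au³⁺(aq) + 3 Mn(s) → 2 Au(s) + 3 Mn²⁺(aq); Q = [Mn²⁺]^3/[Au³⁺]^2.
From E = E° − (0.0592/n) log Q: log Q = (E° − E)·n/0.0592 = (+2.70 − (+2.734))·6/0.0592 = -3.4459.
So 2·log[Au³⁺] = 3·log(0.000592) − log Q = -9.6830 − (-3.4459) = -6.2371; log[Au³⁺] = -6.2371 / 2 = -3.1185; [Au³⁺] = 10^(-3.1185) ≈ 0.00076 M.

0.00076 M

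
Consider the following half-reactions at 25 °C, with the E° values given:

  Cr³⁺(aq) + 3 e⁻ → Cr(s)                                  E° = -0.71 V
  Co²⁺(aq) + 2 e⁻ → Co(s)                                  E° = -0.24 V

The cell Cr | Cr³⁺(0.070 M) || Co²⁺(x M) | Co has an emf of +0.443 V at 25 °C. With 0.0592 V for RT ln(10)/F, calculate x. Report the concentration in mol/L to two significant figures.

Co²⁺/Co is the cathode, Cr³⁺/Cr the anode: E°cell = +0.47 V, n = 6.
Overall reaction: 3 Co²⁺(aq) + 2 Cr(s) → 3 Co(s) + 2 Cr³⁺(aq); Q = [Cr³⁺]^2/[Co²⁺]^3.
From E = E° − (0.0592/n) log Q: log Q = (E° − E)·n/0.0592 = (+0.47 − (+0.443))·6/0.0592 = 2.7365.
So 3·log[Co²⁺] = 2·log(0.07) − log Q = -2.3098 − (2.7365) = -5.0463; log[Co²⁺] = -5.0463 / 3 = -1.6821; [Co²⁺] = 10^(-1.6821) ≈ 0.021 M.

0.021 M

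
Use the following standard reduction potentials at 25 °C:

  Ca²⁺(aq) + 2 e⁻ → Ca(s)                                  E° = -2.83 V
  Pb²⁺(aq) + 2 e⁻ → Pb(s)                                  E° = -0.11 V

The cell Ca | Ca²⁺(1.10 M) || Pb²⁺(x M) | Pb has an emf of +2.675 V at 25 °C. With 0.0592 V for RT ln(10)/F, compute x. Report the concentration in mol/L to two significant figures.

Pb²⁺/Pb is the cathode, Ca²⁺/Ca the anode: E°cell = +2.72 V, n = 2.
Overall reaction: Pb²⁺(aq) + Ca(s) → Pb(s) + Ca²⁺(aq); Q = [Ca²⁺]^1/[Pb²⁺]^1.
From E = E° − (0.0592/n) log Q: log Q = (E° − E)·n/0.0592 = (+2.72 − (+2.675))·2/0.0592 = 1.5203.
So 1·log[Pb²⁺] = 1·log(1.1) − log Q = 0.0414 − (1.5203) = -1.4789; [Pb²⁺] = 10^(-1.4789) ≈ 0.033 M.

0.033 M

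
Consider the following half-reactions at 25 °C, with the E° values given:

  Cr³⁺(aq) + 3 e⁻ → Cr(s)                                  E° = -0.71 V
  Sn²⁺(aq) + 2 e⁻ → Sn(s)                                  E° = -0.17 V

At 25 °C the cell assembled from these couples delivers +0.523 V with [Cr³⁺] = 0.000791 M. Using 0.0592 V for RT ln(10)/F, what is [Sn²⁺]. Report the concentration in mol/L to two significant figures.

Sn²⁺/Sn is the cathode, Cr³⁺/Cr the anode: E°cell = +0.54 V, n = 6.
Overall reaction: 3 Sn²⁺(aq) + 2 Cr(s) → 3 Sn(s) + 2 Cr³⁺(aq); Q = [Cr³⁺]^2/[Sn²⁺]^3.
From E = E° − (0.0592/n) log Q: log Q = (E° − E)·n/0.0592 = (+0.54 − (+0.523))·6/0.0592 = 1.7230.
So 3·log[Sn²⁺] = 2·log(0.000791) − log Q = -6.2036 − (1.7230) = -7.9266; log[Sn²⁺] = -7.9266 / 3 = -2.6422; [Sn²⁺] = 10^(-2.6422) ≈ 0.0023 M.

0.0023 M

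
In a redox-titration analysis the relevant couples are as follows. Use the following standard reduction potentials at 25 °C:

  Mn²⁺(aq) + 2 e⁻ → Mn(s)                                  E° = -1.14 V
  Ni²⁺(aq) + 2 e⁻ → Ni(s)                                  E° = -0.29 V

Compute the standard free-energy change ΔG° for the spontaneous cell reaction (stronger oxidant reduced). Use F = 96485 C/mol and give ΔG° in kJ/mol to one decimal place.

Ni²⁺/Ni (E° = -0.29 V) is the cathode; Mn²⁺/Mn (E° = -1.14 V) is the anode, so E°cell = +0.85 V.
Balancing electrons gives n = 2 (lcm of 2 and 2).
ΔG° = −nFE° = −(2)(96485)(+0.85) = -164,024 J = -164.0 kJ/mol.

-164.0 kJ/mol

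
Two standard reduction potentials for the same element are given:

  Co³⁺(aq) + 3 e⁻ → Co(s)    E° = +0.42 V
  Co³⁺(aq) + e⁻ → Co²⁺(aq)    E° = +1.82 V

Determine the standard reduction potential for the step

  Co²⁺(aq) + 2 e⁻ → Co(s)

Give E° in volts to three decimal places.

-0.280 V

Sequential free energies add, so n₃E°₃ = n₁E°₁ + n₂E°₂.
With n₃ = 3, and the known step contributing 1×(+1.82) V, the unknown satisfies 2·E° = 3×(+0.42) − 1×(+1.82) = -0.560.
E° = -0.560 / 2 = -0.280 V.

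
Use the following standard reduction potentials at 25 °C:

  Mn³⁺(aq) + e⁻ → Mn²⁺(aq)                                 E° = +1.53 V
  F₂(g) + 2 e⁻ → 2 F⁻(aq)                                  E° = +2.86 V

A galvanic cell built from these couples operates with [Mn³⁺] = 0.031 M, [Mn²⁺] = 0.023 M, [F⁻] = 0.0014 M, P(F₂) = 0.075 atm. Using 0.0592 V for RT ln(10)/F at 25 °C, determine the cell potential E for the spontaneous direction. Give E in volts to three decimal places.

F₂/F⁻ is the cathode (higher E°), Mn³⁺/Mn²⁺ the anode: E°cell = +2.86 − (+1.53) = +1.33 V, n = 2.
Overall: F₂(g) + 2 Mn²⁺(aq) → 2 F⁻(aq) + 2 Mn³⁺(aq)
Q = [F⁻]^2·[Mn³⁺]^2 / (P(F₂)·[Mn²⁺]^2); log Q = -4.324.
E = E° − (0.0592/n) log Q = +1.33 − (0.0592/2)(-4.324) = +1.458 V.

+1.458 V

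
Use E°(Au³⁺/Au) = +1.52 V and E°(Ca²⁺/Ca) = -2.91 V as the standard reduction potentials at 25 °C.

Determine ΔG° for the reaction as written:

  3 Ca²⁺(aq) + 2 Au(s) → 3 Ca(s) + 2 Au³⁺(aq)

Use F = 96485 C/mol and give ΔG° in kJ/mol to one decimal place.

As written, Ca²⁺/Ca is reduced (cathode) and Au³⁺/Au is oxidised (anode), so E°cell = (-2.91) − (+1.52) = -4.43 V.
Balancing electrons gives n = 6.
ΔG° = −nFE° = −(6)(96485)(-4.43) = 2,564,571 J = +2564.6 kJ/mol.

+2564.6 kJ/mol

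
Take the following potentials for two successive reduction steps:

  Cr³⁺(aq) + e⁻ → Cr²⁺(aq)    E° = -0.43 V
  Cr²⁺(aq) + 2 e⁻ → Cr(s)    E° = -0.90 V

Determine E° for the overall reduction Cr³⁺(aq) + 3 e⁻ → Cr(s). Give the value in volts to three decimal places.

-0.743 V

Adding the free-energy changes (−nFE°) of the two steps gives −n₃FE°₃ = −n₁FE°₁ − n₂FE°₂.
E°₃ = (1×-0.43 + 2×-0.90) / 3 = (-2.230) / 3 = -0.743 V.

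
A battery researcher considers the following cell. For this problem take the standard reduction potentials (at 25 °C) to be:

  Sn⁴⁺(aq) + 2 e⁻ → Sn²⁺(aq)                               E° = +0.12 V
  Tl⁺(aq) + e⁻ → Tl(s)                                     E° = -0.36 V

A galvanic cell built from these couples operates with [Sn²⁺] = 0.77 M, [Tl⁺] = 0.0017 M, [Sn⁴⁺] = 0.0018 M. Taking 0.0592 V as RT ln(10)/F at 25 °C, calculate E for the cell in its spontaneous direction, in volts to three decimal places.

Sn⁴⁺/Sn²⁺ is the cathode (higher E°), Tl⁺/Tl the anode: E°cell = +0.12 − (-0.36) = +0.48 V, n = 2.
Overall: Sn⁴⁺(aq) + 2 Tl(s) → Sn²⁺(aq) + 2 Tl⁺(aq)
Q = [Sn²⁺]·[Tl⁺]^2 / ([Sn⁴⁺]); log Q = -2.908.
E = E° − (0.0592/n) log Q = +0.48 − (0.0592/2)(-2.908) = +0.566 V.

+0.566 V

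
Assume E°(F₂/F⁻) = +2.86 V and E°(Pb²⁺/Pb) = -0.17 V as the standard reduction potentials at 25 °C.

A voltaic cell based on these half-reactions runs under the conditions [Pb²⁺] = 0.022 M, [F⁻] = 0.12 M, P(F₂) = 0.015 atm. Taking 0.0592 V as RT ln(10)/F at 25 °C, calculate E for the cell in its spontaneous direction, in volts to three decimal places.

F₂/F⁻ is the cathode (higher E°), Pb²⁺/Pb the anode: E°cell = +2.86 − (-0.17) = +3.03 V, n = 2.
Overall: F₂(g) + Pb(s) → 2 F⁻(aq) + Pb²⁺(aq)
Q = [F⁻]^2·[Pb²⁺] / (P(F₂)); log Q = -1.675.
E = E° − (0.0592/n) log Q = +3.03 − (0.0592/2)(-1.675) = +3.080 V.

+3.080 V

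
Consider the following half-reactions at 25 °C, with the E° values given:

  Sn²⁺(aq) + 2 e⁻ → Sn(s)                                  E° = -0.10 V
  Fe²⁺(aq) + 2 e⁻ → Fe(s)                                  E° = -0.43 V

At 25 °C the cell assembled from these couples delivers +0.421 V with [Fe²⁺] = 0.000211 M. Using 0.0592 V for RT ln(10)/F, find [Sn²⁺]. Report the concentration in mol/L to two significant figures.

0.25 M

Sn²⁺/Sn is the cathode, Fe²⁺/Fe the anode: E°cell = +0.33 V, n = 2.
Overall reaction: Sn²⁺(aq) + Fe(s) → Sn(s) + Fe²⁺(aq); Q = [Fe²⁺]^1/[Sn²⁺]^1.
From E = E° − (0.0592/n) log Q: log Q = (E° − E)·n/0.0592 = (+0.33 − (+0.421))·2/0.0592 = -3.0743.
So 1·log[Sn²⁺] = 1·log(0.000211) − log Q = -3.6757 − (-3.0743) = -0.6014; [Sn²⁺] = 10^(-0.6014) ≈ 0.25 M.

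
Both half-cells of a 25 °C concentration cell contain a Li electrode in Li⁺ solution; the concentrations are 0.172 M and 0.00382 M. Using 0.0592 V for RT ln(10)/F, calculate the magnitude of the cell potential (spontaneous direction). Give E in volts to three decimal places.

For a concentration cell E°cell = 0. The 0.172 M side is the cathode (reduction is favoured where [Li⁺] is higher).
With n = 1, E = −(0.0592/1) log([Li⁺]ₐₙ/[Li⁺]꜀ₐₜ) = −(0.0592/1) log(0.00382/0.172) = −(0.0592/1)(-1.653) = +0.098 V.

+0.098 V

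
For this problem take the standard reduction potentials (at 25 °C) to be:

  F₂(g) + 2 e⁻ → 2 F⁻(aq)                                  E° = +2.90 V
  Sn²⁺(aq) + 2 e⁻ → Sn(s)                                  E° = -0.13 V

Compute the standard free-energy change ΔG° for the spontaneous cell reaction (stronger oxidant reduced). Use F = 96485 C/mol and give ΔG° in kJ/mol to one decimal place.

F₂/F⁻ (E° = +2.90 V) is the cathode; Sn²⁺/Sn (E° = -0.13 V) is the anode, so E°cell = +3.03 V.
Balancing electrons gives n = 2 (lcm of 2 and 2).
ΔG° = −nFE° = −(2)(96485)(+3.03) = -584,699 J = -584.7 kJ/mol.

-584.7 kJ/mol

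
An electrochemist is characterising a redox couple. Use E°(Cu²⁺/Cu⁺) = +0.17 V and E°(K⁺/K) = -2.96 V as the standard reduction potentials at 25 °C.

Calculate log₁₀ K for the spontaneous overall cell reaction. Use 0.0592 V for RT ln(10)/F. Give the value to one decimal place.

52.9

Cathode: Cu²⁺/Cu⁺; anode: K⁺/K. E°cell = +3.13 V, n = 1.
log K = nE°cell / 0.0592 = (1)(+3.13) / 0.0592 = 52.9.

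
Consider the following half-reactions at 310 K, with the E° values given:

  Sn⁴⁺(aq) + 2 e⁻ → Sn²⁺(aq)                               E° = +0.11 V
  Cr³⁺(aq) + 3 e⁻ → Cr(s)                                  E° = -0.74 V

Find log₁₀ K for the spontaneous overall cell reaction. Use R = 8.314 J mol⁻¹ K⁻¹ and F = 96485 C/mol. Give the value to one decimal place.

82.9

Cathode: Sn⁴⁺/Sn²⁺; anode: Cr³⁺/Cr. E°cell = (+0.11) − (-0.74) = +0.85 V, with n = 6.
ΔG° = −nFE° = −RT ln K, so ln K = nFE°/(RT) = (6)(96485)(+0.85) / ((8.314)(310)) = 190.923.
log₁₀ K = 190.923 / ln 10 = 82.9.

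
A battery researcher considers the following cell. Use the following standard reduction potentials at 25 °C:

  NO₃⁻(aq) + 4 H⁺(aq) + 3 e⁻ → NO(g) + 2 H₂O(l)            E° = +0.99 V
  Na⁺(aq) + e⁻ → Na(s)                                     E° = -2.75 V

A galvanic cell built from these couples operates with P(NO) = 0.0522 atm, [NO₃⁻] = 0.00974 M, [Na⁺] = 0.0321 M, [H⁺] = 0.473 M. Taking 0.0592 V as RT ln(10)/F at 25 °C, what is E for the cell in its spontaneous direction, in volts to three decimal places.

+3.788 V

NO₃⁻/NO is the cathode (higher E°), Na⁺/Na the anode: E°cell = +0.99 − (-2.75) = +3.74 V, n = 3.
Overall: NO₃⁻(aq) + 4 H⁺(aq) + 3 Na(s) → NO(g) + 2 H₂O(l) + 3 Na⁺(aq)
Q = P(NO)·[Na⁺]^3 / ([NO₃⁻]·[H⁺]^4); log Q = -2.451.
E = E° − (0.0592/n) log Q = +3.74 − (0.0592/3)(-2.451) = +3.788 V.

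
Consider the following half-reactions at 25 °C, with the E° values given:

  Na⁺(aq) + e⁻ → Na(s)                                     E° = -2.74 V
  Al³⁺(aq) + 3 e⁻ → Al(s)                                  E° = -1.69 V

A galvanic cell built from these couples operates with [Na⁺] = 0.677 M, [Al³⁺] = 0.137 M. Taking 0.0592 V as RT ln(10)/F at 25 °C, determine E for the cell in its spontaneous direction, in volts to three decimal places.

+1.043 V

Al³⁺/Al is the cathode (higher E°), Na⁺/Na the anode: E°cell = -1.69 − (-2.74) = +1.05 V, n = 3.
Overall: Al³⁺(aq) + 3 Na(s) → Al(s) + 3 Na⁺(aq)
Q = [Na⁺]^3 / ([Al³⁺]); log Q = 0.355.
E = E° − (0.0592/n) log Q = +1.05 − (0.0592/3)(0.355) = +1.043 V.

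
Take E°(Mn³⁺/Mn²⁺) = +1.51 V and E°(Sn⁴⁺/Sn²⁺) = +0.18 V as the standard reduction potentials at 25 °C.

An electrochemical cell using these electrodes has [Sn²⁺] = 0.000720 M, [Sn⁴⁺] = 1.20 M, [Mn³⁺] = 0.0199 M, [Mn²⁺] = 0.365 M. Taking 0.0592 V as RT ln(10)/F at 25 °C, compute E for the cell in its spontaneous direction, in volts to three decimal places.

Mn³⁺/Mn²⁺ is the cathode (higher E°), Sn⁴⁺/Sn²⁺ the anode: E°cell = +1.51 − (+0.18) = +1.33 V, n = 2.
Overall: 2 Mn³⁺(aq) + Sn²⁺(aq) → 2 Mn²⁺(aq) + Sn⁴⁺(aq)
Q = [Mn²⁺]^2·[Sn⁴⁺] / ([Mn³⁺]^2·[Sn²⁺]); log Q = 5.749.
E = E° − (0.0592/n) log Q = +1.33 − (0.0592/2)(5.749) = +1.160 V.

+1.160 V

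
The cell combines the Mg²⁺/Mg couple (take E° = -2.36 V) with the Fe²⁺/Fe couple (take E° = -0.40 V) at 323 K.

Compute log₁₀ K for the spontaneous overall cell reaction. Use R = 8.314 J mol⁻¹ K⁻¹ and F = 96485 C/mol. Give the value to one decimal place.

Cathode: Fe²⁺/Fe; anode: Mg²⁺/Mg. E°cell = (-0.40) − (-2.36) = +1.96 V, with n = 2.
ΔG° = −nFE° = −RT ln K, so ln K = nFE°/(RT) = (2)(96485)(+1.96) / ((8.314)(323)) = 140.842.
log₁₀ K = 140.842 / ln 10 = 61.2.

61.2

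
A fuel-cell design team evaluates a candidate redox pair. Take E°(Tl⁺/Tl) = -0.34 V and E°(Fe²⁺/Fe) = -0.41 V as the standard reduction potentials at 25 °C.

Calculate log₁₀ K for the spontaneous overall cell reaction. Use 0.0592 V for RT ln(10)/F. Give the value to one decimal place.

2.4

Cathode: Tl⁺/Tl; anode: Fe²⁺/Fe. E°cell = +0.07 V, n = 2.
log K = nE°cell / 0.0592 = (2)(+0.07) / 0.0592 = 2.4.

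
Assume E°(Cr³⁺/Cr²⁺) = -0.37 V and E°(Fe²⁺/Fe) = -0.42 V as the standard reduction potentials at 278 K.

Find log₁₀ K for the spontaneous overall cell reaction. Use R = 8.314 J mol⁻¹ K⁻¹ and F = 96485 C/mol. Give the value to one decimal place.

Cathode: Cr³⁺/Cr²⁺; anode: Fe²⁺/Fe. E°cell = (-0.37) − (-0.42) = +0.05 V, with n = 2.
ΔG° = −nFE° = −RT ln K, so ln K = nFE°/(RT) = (2)(96485)(+0.05) / ((8.314)(278)) = 4.175.
log₁₀ K = 4.175 / ln 10 = 1.8.

1.8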